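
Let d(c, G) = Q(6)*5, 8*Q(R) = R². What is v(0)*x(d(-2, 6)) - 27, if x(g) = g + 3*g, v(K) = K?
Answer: -27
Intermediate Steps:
Q(R) = R²/8
d(c, G) = 45/2 (d(c, G) = ((⅛)*6²)*5 = ((⅛)*36)*5 = (9/2)*5 = 45/2)
x(g) = 4*g
v(0)*x(d(-2, 6)) - 27 = 0*(4*(45/2)) - 27 = 0*90 - 27 = 0 - 27 = -27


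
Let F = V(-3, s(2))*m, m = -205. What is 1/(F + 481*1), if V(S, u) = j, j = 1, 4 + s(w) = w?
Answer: 1/276 ≈ 0.0036232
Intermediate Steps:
s(w) = -4 + w
V(S, u) = 1
F = -205 (F = 1*(-205) = -205)
1/(F + 481*1) = 1/(-205 + 481*1) = 1/(-205 + 481) = 1/276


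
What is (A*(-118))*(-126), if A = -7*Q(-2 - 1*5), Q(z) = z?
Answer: 728532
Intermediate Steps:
A = 49 (A = -7*(-2 - 1*5) = -7*(-2 - 5) = -7*(-7) = 49)
(A*(-118))*(-126) = (49*(-118))*(-126) = -5782*(-126) = 728532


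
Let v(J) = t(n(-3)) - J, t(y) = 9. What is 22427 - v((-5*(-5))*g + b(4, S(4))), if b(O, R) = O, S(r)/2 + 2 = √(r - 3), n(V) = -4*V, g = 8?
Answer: 22622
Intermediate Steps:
S(r) = -4 + 2*√(-3 + r) (S(r) = -4 + 2*√(r - 3) = -4 + 2*√(-3 + r))
v(J) = 9 - J
22427 - v((-5*(-5))*g + b(4, S(4))) = 22427 - (9 - (-5*(-5)*8 + 4)) = 22427 - (9 - (25*8 + 4)) = 22427 - (9 - (200 + 4)) = 22427 - (9 - 1*204) = 22427 - (9 - 204) = 22427 - 1*(-195) = 22427 + 195 = 22622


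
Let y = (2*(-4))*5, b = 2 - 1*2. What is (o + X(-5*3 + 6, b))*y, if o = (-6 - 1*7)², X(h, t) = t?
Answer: -6760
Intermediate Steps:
b = 0 (b = 2 - 2 = 0)
y = -40 (y = -8*5 = -40)
o = 169 (o = (-6 - 7)² = (-13)² = 169)
(o + X(-5*3 + 6, b))*y = (169 + 0)*(-40) = 169*(-40) = -6760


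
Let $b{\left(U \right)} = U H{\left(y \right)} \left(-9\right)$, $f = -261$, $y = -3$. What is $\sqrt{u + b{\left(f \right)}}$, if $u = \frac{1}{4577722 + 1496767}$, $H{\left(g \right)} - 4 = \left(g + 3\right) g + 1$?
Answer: $\frac{\sqrt{433383648103690634}}{6074489} \approx 108.37$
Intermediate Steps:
$H{\left(g \right)} = 5 + g \left(3 + g\right)$ ($H{\left(g \right)} = 4 + \left(\left(g + 3\right) g + 1\right) = 4 + \left(\left(3 + g\right) g + 1\right) = 4 + \left(g \left(3 + g\right) + 1\right) = 4 + \left(1 + g \left(3 + g\right)\right) = 5 + g \left(3 + g\right)$)
$b{\left(U \right)} = - 45 U$ ($b{\left(U \right)} = U \left(5 + \left(-3\right)^{2} + 3 \left(-3\right)\right) \left(-9\right) = U \left(5 + 9 - 9\right) \left(-9\right) = U 5 \left(-9\right) = 5 U \left(-9\right) = - 45 U$)
$u = \frac{1}{6074489} \approx 1.6462 \cdot 10^{-7}$
$\sqrt{u + b{\left(f \right)}} = \sqrt{\frac{1}{6074489} - -11745} = \sqrt{\frac{1}{6074489} + 11745} = \sqrt{\frac{71344873306}{6074489}} = \frac{\sqrt{433383648103690634}}{6074489}$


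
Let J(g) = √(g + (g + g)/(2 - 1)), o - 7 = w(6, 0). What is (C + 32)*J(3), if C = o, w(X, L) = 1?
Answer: 120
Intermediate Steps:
o = 8 (o = 7 + 1 = 8)
C = 8
J(g) = √3*√g (J(g) = √(g + (2*g)/1) = √(g + (2*g)*1) = √(g + 2*g) = √(3*g) = √3*√g)
(C + 32)*J(3) = (8 + 32)*(√3*√3) = 40*3 = 120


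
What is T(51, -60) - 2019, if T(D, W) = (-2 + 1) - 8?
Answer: -2028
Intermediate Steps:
T(D, W) = -9 (T(D, W) = -1 - 8 = -9)
T(51, -60) - 2019 = -9 - 2019 = -2028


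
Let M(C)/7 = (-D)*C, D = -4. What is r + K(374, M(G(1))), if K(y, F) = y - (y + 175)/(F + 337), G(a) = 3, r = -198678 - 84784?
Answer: -119180597/421 ≈ -2.8309e+5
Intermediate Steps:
r = -283462
M(C) = 28*C (M(C) = 7*((-1*(-4))*C) = 7*(4*C) = 28*C)
K(y, F) = y - (175 + y)/(337 + F)
r + K(374, M(G(1))) = -283462 + (-175 + 336*374 + (28*3)*374)/(337 + 28*3) = -283462 + (-175 + 125664 + 84*374)/(337 + 84) = -283462 + (-175 + 125664 + 31416)/421 = -283462 + (1/421)*156905 = -283462 + 156905/421 = -119180597/421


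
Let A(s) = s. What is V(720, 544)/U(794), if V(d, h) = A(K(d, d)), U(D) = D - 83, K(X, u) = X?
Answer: 80/79 ≈ 1.0127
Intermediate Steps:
U(D) = -83 + D
V(d, h) = d
V(720, 544)/U(794) = 720/(-83 + 794) = 720/711 = 720*(1/711) = 80/79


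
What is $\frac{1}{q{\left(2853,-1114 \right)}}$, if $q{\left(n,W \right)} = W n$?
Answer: $- \frac{1}{3178242} \approx -3.1464 \cdot 10^{-7}$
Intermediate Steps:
$\frac{1}{q{\left(2853,-1114 \right)}} = \frac{1}{\left(-1114\right) 2853} = \frac{1}{-3178242} = - \frac{1}{3178242}$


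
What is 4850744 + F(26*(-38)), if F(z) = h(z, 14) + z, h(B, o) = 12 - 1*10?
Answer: 4849758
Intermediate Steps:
h(B, o) = 2 (h(B, o) = 12 - 10 = 2)
F(z) = 2 + z
4850744 + F(26*(-38)) = 4850744 + (2 + 26*(-38)) = 4850744 + (2 - 988) = 4850744 - 986 = 4849758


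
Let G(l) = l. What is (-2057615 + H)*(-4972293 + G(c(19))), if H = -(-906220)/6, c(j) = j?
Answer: 28440089627390/3 ≈ 9.4800e+12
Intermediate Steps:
H = 453110/3 (H = -(-906220)/6 = -181244*(-5/6) = 453110/3 ≈ 1.5104e+5)
(-2057615 + H)*(-4972293 + G(c(19))) = (-2057615 + 453110/3)*(-4972293 + 19) = -5719735/3*(-4972274) = 28440089627390/3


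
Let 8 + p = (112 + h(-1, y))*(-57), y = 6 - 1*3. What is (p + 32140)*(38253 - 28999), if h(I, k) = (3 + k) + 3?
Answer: 233524690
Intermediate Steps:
y = 3 (y = 6 - 3 = 3)
h(I, k) = 6 + k
p = -6905 (p = -8 + (112 + (6 + 3))*(-57) = -8 + (112 + 9)*(-57) = -8 + 121*(-57) = -8 - 6897 = -6905)
(p + 32140)*(38253 - 28999) = (-6905 + 32140)*(38253 - 28999) = 25235*9254 = 233524690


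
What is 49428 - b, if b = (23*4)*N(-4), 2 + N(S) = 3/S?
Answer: 49681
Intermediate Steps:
N(S) = -2 + 3/S
b = -253 (b = (23*4)*(-2 + 3/(-4)) = 92*(-2 + 3*(-¼)) = 92*(-2 - ¾) = 92*(-11/4) = -253)
49428 - b = 49428 - 1*(-253) = 49428 + 253 = 49681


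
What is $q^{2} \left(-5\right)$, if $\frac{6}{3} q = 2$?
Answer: $-5$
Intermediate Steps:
$q = 1$ ($q = \frac{1}{2} \cdot 2 = 1$)
$q^{2} \left(-5\right) = 1^{2} \left(-5\right) = 1 \left(-5\right) = -5$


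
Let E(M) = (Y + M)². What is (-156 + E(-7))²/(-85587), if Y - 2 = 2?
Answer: -7203/28529 ≈ -0.25248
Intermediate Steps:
Y = 4 (Y = 2 + 2 = 4)
E(M) = (4 + M)²
(-156 + E(-7))²/(-85587) = (-156 + (4 - 7)²)²/(-85587) = (-156 + (-3)²)²*(-1/85587) = (-156 + 9)²*(-1/85587) = (-147)²*(-1/85587) = 21609*(-1/85587) = -7203/28529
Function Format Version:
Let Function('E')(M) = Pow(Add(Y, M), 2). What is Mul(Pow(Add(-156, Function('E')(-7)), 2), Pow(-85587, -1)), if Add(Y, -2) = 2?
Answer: Rational(-7203, 28529) ≈ -0.25248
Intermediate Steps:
Y = 4 (Y = Add(2, 2) = 4)
Function('E')(M) = Pow(Add(4, M), 2)
Mul(Pow(Add(-156, Function('E')(-7)), 2), Pow(-85587, -1)) = Mul(Pow(Add(-156, Pow(Add(4, -7), 2)), 2), Pow(-85587, -1)) = Mul(Pow(Add(-156, Pow(-3, 2)), 2), Rational(-1, 85587)) = Mul(Pow(Add(-156, 9), 2), Rational(-1, 85587)) = Mul(Pow(-147, 2), Rational(-1, 85587)) = Mul(21609, Rational(-1, 85587)) = Rational(-7203, 28529)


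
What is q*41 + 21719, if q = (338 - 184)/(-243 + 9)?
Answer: 2537966/117 ≈ 21692.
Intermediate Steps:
q = -77/117 (q = 154/(-234) = 154*(-1/234) = -77/117 ≈ -0.65812)
q*41 + 21719 = -77/117*41 + 21719 = -3157/117 + 21719 = 2537966/117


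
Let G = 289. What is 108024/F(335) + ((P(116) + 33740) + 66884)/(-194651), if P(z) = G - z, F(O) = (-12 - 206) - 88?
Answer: -3509637251/9927201 ≈ -353.54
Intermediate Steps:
F(O) = -306 (F(O) = -218 - 88 = -306)
P(z) = 289 - z
108024/F(335) + ((P(116) + 33740) + 66884)/(-194651) = 108024/(-306) + (((289 - 1*116) + 33740) + 66884)/(-194651) = 108024*(-1/306) + (((289 - 116) + 33740) + 66884)*(-1/194651) = -18004/51 + ((173 + 33740) + 66884)*(-1/194651) = -18004/51 + (33913 + 66884)*(-1/194651) = -18004/51 + 100797*(-1/194651) = -18004/51 - 100797/194651 = -3509637251/9927201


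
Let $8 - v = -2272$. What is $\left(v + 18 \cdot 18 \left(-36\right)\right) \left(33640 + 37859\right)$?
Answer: $-670946616$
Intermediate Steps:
$v = 2280$ ($v = 8 - -2272 = 8 + 2272 = 2280$)
$\left(v + 18 \cdot 18 \left(-36\right)\right) \left(33640 + 37859\right) = \left(2280 + 18 \cdot 18 \left(-36\right)\right) \left(33640 + 37859\right) = \left(2280 + 324 \left(-36\right)\right) 71499 = \left(2280 - 11664\right) 71499 = \left(-9384\right) 71499 = -670946616$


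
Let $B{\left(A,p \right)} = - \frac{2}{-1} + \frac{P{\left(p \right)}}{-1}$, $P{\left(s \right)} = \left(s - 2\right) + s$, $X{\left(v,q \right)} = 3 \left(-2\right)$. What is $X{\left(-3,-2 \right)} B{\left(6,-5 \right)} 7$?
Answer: $-588$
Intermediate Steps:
$X{\left(v,q \right)} = -6$
$P{\left(s \right)} = -2 + 2 s$ ($P{\left(s \right)} = \left(-2 + s\right) + s = -2 + 2 s$)
$B{\left(A,p \right)} = 4 - 2 p$ ($B{\left(A,p \right)} = - \frac{2}{-1} + \frac{-2 + 2 p}{-1} = \left(-2\right) \left(-1\right) + \left(-2 + 2 p\right) \left(-1\right) = 2 - \left(-2 + 2 p\right) = 4 - 2 p$)
$X{\left(-3,-2 \right)} B{\left(6,-5 \right)} 7 = - 6 \left(4 - -10\right) 7 = - 6 \left(4 + 10\right) 7 = \left(-6\right) 14 \cdot 7 = \left(-84\right) 7 = -588$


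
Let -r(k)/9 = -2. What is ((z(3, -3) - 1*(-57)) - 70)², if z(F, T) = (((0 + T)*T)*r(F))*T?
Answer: 249001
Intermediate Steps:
r(k) = 18 (r(k) = -9*(-2) = 18)
z(F, T) = 18*T³ (z(F, T) = (((0 + T)*T)*18)*T = ((T*T)*18)*T = (T²*18)*T = (18*T²)*T = 18*T³)
((z(3, -3) - 1*(-57)) - 70)² = ((18*(-3)³ - 1*(-57)) - 70)² = ((18*(-27) + 57) - 70)² = ((-486 + 57) - 70)² = (-429 - 70)² = (-499)² = 249001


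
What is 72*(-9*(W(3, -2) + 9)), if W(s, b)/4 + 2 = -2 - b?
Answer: -648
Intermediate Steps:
W(s, b) = -16 - 4*b (W(s, b) = -8 + 4*(-2 - b) = -8 + (-8 - 4*b) = -16 - 4*b)
72*(-9*(W(3, -2) + 9)) = 72*(-9*((-16 - 4*(-2)) + 9)) = 72*(-9*((-16 + 8) + 9)) = 72*(-9*(-8 + 9)) = 72*(-9*1) = 72*(-9) = -648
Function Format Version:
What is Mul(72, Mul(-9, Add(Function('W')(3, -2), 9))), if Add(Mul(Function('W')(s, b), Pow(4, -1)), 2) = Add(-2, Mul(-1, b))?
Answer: -648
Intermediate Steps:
Function('W')(s, b) = Add(-16, Mul(-4, b)) (Function('W')(s, b) = Add(-8, Mul(4, Add(-2, Mul(-1, b)))) = Add(-8, Add(-8, Mul(-4, b))) = Add(-16, Mul(-4, b)))
Mul(72, Mul(-9, Add(Function('W')(3, -2), 9))) = Mul(72, Mul(-9, Add(Add(-16, Mul(-4, -2)), 9))) = Mul(72, Mul(-9, Add(Add(-16, 8), 9))) = Mul(72, Mul(-9, Add(-8, 9))) = Mul(72, Mul(-9, 1)) = Mul(72, -9) = -648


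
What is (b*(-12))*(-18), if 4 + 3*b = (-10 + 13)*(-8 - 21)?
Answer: -6552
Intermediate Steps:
b = -91/3 (b = -4/3 + ((-10 + 13)*(-8 - 21))/3 = -4/3 + (3*(-29))/3 = -4/3 + (⅓)*(-87) = -4/3 - 29 = -91/3 ≈ -30.333)
(b*(-12))*(-18) = -91/3*(-12)*(-18) = 364*(-18) = -6552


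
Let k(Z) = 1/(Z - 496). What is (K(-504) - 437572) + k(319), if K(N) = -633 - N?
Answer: -77473078/177 ≈ -4.3770e+5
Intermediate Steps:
k(Z) = 1/(-496 + Z)
(K(-504) - 437572) + k(319) = ((-633 - 1*(-504)) - 437572) + 1/(-496 + 319) = ((-633 + 504) - 437572) + 1/(-177) = (-129 - 437572) - 1/177 = -437701 - 1/177 = -77473078/177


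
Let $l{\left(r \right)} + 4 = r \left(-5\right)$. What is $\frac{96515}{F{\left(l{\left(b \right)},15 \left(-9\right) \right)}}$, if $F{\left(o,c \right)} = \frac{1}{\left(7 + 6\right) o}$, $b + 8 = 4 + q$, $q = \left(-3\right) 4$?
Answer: $95356820$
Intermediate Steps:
$q = -12$
$b = -16$ ($b = -8 + \left(4 - 12\right) = -8 - 8 = -16$)
$l{\left(r \right)} = -4 - 5 r$ ($l{\left(r \right)} = -4 + r \left(-5\right) = -4 - 5 r$)
$F{\left(o,c \right)} = \frac{1}{13 o}$
$\frac{96515}{F{\left(l{\left(b \right)},15 \left(-9\right) \right)}} = \frac{96515}{\frac{1}{13} \frac{1}{-4 - -80}} = \frac{96515}{\frac{1}{13} \frac{1}{-4 + 80}} = \frac{96515}{\frac{1}{13} \cdot \frac{1}{76}} = 96515 \frac{1}{\frac{1}{988}} = 96515 \cdot 988 = 95356820$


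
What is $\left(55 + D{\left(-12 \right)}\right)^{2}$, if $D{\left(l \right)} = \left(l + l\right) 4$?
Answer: $1681$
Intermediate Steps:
$D{\left(l \right)} = 8 l$ ($D{\left(l \right)} = 2 l 4 = 8 l$)
$\left(55 + D{\left(-12 \right)}\right)^{2} = \left(55 + 8 \left(-12\right)\right)^{2} = \left(55 - 96\right)^{2} = \left(-41\right)^{2} = 1681$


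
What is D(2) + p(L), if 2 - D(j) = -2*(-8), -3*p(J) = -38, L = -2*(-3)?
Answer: -4/3 ≈ -1.3333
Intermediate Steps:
L = 6
p(J) = 38/3 (p(J) = -⅓*(-38) = 38/3)
D(j) = -14 (D(j) = 2 - (-2)*(-8) = 2 - 1*16 = 2 - 16 = -14)
D(2) + p(L) = -14 + 38/3 = -4/3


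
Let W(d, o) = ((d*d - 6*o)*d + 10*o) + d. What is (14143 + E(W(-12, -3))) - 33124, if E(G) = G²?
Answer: 3925215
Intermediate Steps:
W(d, o) = d + 10*o + d*(d² - 6*o) (W(d, o) = ((d² - 6*o)*d + 10*o) + d = (d*(d² - 6*o) + 10*o) + d = (10*o + d*(d² - 6*o)) + d = d + 10*o + d*(d² - 6*o))
(14143 + E(W(-12, -3))) - 33124 = (14143 + (-12 + (-12)³ + 10*(-3) - 6*(-12)*(-3))²) - 33124 = (14143 + (-12 - 1728 - 30 - 216)²) - 33124 = (14143 + (-1986)²) - 33124 = (14143 + 3944196) - 33124 = 3958339 - 33124 = 3925215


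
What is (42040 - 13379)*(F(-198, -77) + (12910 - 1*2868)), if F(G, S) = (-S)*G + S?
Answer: -151358741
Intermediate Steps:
F(G, S) = S - G*S (F(G, S) = -G*S + S = S - G*S)
(42040 - 13379)*(F(-198, -77) + (12910 - 1*2868)) = (42040 - 13379)*(-77*(1 - 1*(-198)) + (12910 - 1*2868)) = 28661*(-77*(1 + 198) + (12910 - 2868)) = 28661*(-77*199 + 10042) = 28661*(-15323 + 10042) = 28661*(-5281) = -151358741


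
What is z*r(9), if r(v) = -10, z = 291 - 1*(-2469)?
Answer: -27600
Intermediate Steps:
z = 2760 (z = 291 + 2469 = 2760)
z*r(9) = 2760*(-10) = -27600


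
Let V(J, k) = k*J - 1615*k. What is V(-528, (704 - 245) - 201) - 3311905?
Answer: -3864799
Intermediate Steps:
V(J, k) = -1615*k + J*k (V(J, k) = J*k - 1615*k = -1615*k + J*k)
V(-528, (704 - 245) - 201) - 3311905 = ((704 - 245) - 201)*(-1615 - 528) - 3311905 = (459 - 201)*(-2143) - 3311905 = 258*(-2143) - 3311905 = -552894 - 3311905 = -3864799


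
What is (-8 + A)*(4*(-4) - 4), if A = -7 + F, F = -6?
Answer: 420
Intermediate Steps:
A = -13 (A = -7 - 6 = -13)
(-8 + A)*(4*(-4) - 4) = (-8 - 13)*(4*(-4) - 4) = -21*(-16 - 4) = -21*(-20) = 420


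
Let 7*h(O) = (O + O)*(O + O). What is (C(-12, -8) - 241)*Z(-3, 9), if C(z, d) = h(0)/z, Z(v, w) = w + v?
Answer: -1446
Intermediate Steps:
Z(v, w) = v + w
h(O) = 4*O**2/7 (h(O) = ((O + O)*(O + O))/7 = ((2*O)*(2*O))/7 = (4*O**2)/7 = 4*O**2/7)
C(z, d) = 0 (C(z, d) = ((4/7)*0**2)/z = ((4/7)*0)/z = 0/z = 0)
(C(-12, -8) - 241)*Z(-3, 9) = (0 - 241)*(-3 + 9) = -241*6 = -1446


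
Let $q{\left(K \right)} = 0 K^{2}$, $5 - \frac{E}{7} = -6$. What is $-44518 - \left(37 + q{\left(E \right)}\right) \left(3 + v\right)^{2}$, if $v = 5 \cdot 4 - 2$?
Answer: $-60835$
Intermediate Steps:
$E = 77$ ($E = 35 - -42 = 35 + 42 = 77$)
$q{\left(K \right)} = 0$
$v = 18$ ($v = 20 - 2 = 18$)
$-44518 - \left(37 + q{\left(E \right)}\right) \left(3 + v\right)^{2} = -44518 - \left(37 + 0\right) \left(3 + 18\right)^{2} = -44518 - 37 \cdot 21^{2} = -44518 - 37 \cdot 441 = -44518 - 16317 = -60835$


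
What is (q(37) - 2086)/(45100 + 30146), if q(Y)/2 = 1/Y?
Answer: -38590/1392051 ≈ -0.027722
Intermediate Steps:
q(Y) = 2/Y
(q(37) - 2086)/(45100 + 30146) = (2/37 - 2086)/(45100 + 30146) = (2*(1/37) - 2086)/75246 = (2/37 - 2086)*(1/75246) = -77180/37*1/75246 = -38590/1392051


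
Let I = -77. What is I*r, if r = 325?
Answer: -25025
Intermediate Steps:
I*r = -77*325 = -25025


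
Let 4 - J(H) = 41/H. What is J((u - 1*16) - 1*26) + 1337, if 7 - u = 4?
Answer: 52340/39 ≈ 1342.1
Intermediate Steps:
u = 3 (u = 7 - 1*4 = 7 - 4 = 3)
J(H) = 4 - 41/H
J((u - 1*16) - 1*26) + 1337 = (4 - 41/((3 - 1*16) - 1*26)) + 1337 = (4 - 41/((3 - 16) - 26)) + 1337 = (4 - 41/(-13 - 26)) + 1337 = (4 - 41/(-39)) + 1337 = (4 - 41*(-1/39)) + 1337 = (4 + 41/39) + 1337 = 197/39 + 1337 = 52340/39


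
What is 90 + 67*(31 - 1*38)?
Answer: -379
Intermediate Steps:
90 + 67*(31 - 1*38) = 90 + 67*(31 - 38) = 90 + 67*(-7) = 90 - 469 = -379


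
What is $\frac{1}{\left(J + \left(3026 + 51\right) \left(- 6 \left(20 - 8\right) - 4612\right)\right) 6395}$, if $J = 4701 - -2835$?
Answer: $- \frac{1}{92120819140} \approx -1.0855 \cdot 10^{-11}$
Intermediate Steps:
$J = 7536$ ($J = 4701 + 2835 = 7536$)
$\frac{1}{\left(J + \left(3026 + 51\right) \left(- 6 \left(20 - 8\right) - 4612\right)\right) 6395} = \frac{1}{\left(7536 + \left(3026 + 51\right) \left(- 6 \left(20 - 8\right) - 4612\right)\right) 6395} = \frac{1}{7536 + 3077 \left(\left(-6\right) 12 - 4612\right)} \frac{1}{6395} = \frac{1}{7536 + 3077 \left(-72 - 4612\right)} \frac{1}{6395} = \frac{1}{7536 + 3077 \left(-4684\right)} \frac{1}{6395} = \frac{1}{7536 - 14412668} \cdot \frac{1}{6395} = \frac{1}{-14405132} \cdot \frac{1}{6395} = \left(- \frac{1}{14405132}\right) \frac{1}{6395} = - \frac{1}{92120819140}$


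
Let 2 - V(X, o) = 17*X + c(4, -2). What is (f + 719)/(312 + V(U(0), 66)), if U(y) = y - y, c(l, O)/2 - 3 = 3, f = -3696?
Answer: -2977/302 ≈ -9.8576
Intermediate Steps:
c(l, O) = 12 (c(l, O) = 6 + 2*3 = 6 + 6 = 12)
U(y) = 0
V(X, o) = -10 - 17*X (V(X, o) = 2 - (17*X + 12) = 2 - (12 + 17*X) = 2 + (-12 - 17*X) = -10 - 17*X)
(f + 719)/(312 + V(U(0), 66)) = (-3696 + 719)/(312 + (-10 - 17*0)) = -2977/(312 + (-10 + 0)) = -2977/(312 - 10) = -2977/302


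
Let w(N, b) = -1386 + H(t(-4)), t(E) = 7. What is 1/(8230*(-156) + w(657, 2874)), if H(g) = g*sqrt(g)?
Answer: -1285266/1651908690413 - 7*sqrt(7)/1651908690413 ≈ -7.7806e-7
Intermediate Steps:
H(g) = g**(3/2)
w(N, b) = -1386 + 7*sqrt(7) (w(N, b) = -1386 + 7**(3/2) = -1386 + 7*sqrt(7))
1/(8230*(-156) + w(657, 2874)) = 1/(8230*(-156) + (-1386 + 7*sqrt(7))) = 1/(-1283880 + (-1386 + 7*sqrt(7))) = 1/(-1285266 + 7*sqrt(7))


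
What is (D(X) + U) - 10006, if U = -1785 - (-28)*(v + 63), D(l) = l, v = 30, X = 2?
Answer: -9185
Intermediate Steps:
U = 819 (U = -1785 - (-28)*(30 + 63) = -1785 - (-28)*93 = -1785 - 1*(-2604) = -1785 + 2604 = 819)
(D(X) + U) - 10006 = (2 + 819) - 10006 = 821 - 10006 = -9185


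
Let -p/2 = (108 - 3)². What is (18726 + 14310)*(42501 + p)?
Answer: 675619236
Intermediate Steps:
p = -22050 (p = -2*(108 - 3)² = -2*105² = -2*11025 = -22050)
(18726 + 14310)*(42501 + p) = (18726 + 14310)*(42501 - 22050) = 33036*20451 = 675619236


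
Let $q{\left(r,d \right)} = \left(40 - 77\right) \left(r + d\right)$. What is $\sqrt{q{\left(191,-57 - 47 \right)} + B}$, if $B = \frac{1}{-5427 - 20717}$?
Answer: $\frac{i \sqrt{137513415458}}{6536} \approx 56.736 i$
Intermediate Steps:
$q{\left(r,d \right)} = - 37 d - 37 r$ ($q{\left(r,d \right)} = - 37 \left(d + r\right) = - 37 d - 37 r$)
$B = - \frac{1}{26144}$ ($B = \frac{1}{-26144} = - \frac{1}{26144} \approx -3.825 \cdot 10^{-5}$)
$\sqrt{q{\left(191,-57 - 47 \right)} + B} = \sqrt{\left(- 37 \left(-57 - 47\right) - 7067\right) - \frac{1}{26144}} = \sqrt{\left(\left(-37\right) \left(-104\right) - 7067\right) - \frac{1}{26144}} = \sqrt{\left(3848 - 7067\right) - \frac{1}{26144}} = \sqrt{-3219 - \frac{1}{26144}} = \sqrt{- \frac{84157537}{26144}} = \frac{i \sqrt{137513415458}}{6536}$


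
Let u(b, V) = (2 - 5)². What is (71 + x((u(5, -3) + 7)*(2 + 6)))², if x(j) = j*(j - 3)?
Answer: 258277041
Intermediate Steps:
u(b, V) = 9 (u(b, V) = (-3)² = 9)
x(j) = j*(-3 + j)
(71 + x((u(5, -3) + 7)*(2 + 6)))² = (71 + ((9 + 7)*(2 + 6))*(-3 + (9 + 7)*(2 + 6)))² = (71 + (16*8)*(-3 + 16*8))² = (71 + 128*(-3 + 128))² = (71 + 128*125)² = (71 + 16000)² = 16071² = 258277041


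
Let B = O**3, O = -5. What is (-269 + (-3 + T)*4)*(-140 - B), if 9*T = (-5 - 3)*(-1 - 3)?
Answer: 12005/3 ≈ 4001.7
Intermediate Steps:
B = -125 (B = (-5)**3 = -125)
T = 32/9 (T = ((-5 - 3)*(-1 - 3))/9 = (-8*(-4))/9 = (1/9)*32 = 32/9 ≈ 3.5556)
(-269 + (-3 + T)*4)*(-140 - B) = (-269 + (-3 + 32/9)*4)*(-140 - 1*(-125)) = (-269 + (5/9)*4)*(-140 + 125) = (-269 + 20/9)*(-15) = -2401/9*(-15) = 12005/3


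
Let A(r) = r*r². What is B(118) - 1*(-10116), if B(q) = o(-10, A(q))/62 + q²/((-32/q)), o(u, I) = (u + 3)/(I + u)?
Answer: -2099932041761/50933682 ≈ -41229.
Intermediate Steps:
A(r) = r³
o(u, I) = (3 + u)/(I + u)
B(q) = -7/(62*(-10 + q³)) - q³/32 (B(q) = ((3 - 10)/(q³ - 10))/62 + q²/((-32/q)) = (-7/(-10 + q³))*(1/62) + q²*(-q/32) = -7/(-10 + q³)*(1/62) - q³/32 = -7/(62*(-10 + q³)) - q³/32)
B(118) - 1*(-10116) = (-112 + 31*118³*(10 - 1*118³))/(992*(-10 + 118³)) - 1*(-10116) = (-112 + 31*1643032*(10 - 1*1643032))/(992*(-10 + 1643032)) + 10116 = (1/992)*(-112 + 31*1643032*(10 - 1643032))/1643022 + 10116 = (1/992)*(1/1643022)*(-112 + 31*1643032*(-1643022)) + 10116 = (1/992)*(1/1643022)*(-112 - 83685669403824) + 10116 = (1/992)*(1/1643022)*(-83685669403936) + 10116 = -2615177168873/50933682 + 10116 = -2099932041761/50933682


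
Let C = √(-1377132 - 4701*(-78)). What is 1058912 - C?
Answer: 1058912 - I*√1010454 ≈ 1.0589e+6 - 1005.2*I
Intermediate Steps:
C = I*√1010454 (C = √(-1377132 + 366678) = √(-1010454) = I*√1010454 ≈ 1005.2*I)
1058912 - C = 1058912 - I*√1010454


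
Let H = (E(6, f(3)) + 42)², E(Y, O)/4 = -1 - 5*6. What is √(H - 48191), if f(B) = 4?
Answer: I*√41467 ≈ 203.63*I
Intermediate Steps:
E(Y, O) = -124 (E(Y, O) = 4*(-1 - 5*6) = 4*(-1 - 30) = 4*(-31) = -124)
H = 6724 (H = (-124 + 42)² = (-82)² = 6724)
√(H - 48191) = √(6724 - 48191) = √(-41467) = I*√41467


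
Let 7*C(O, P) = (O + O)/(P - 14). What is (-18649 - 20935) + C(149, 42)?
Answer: -3879083/98 ≈ -39583.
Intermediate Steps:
C(O, P) = 2*O/(7*(-14 + P)) (C(O, P) = ((O + O)/(P - 14))/7 = ((2*O)/(-14 + P))/7 = (2*O/(-14 + P))/7 = 2*O/(7*(-14 + P)))
(-18649 - 20935) + C(149, 42) = (-18649 - 20935) + (2/7)*149/(-14 + 42) = -39584 + (2/7)*149/28 = -39584 + (2/7)*149*(1/28) = -39584 + 149/98 = -3879083/98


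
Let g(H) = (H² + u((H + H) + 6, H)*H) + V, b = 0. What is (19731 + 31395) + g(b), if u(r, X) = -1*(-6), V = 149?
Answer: 51275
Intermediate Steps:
u(r, X) = 6
g(H) = 149 + H² + 6*H (g(H) = (H² + 6*H) + 149 = 149 + H² + 6*H)
(19731 + 31395) + g(b) = (19731 + 31395) + (149 + 0² + 6*0) = 51126 + (149 + 0 + 0) = 51126 + 149 = 51275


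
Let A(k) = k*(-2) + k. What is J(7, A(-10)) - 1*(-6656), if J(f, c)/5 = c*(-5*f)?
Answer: 4906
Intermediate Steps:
A(k) = -k (A(k) = -2*k + k = -k)
J(f, c) = -25*c*f (J(f, c) = 5*(c*(-5*f)) = 5*(-5*c*f) = -25*c*f)
J(7, A(-10)) - 1*(-6656) = -25*(-1*(-10))*7 - 1*(-6656) = -25*10*7 + 6656 = -1750 + 6656 = 4906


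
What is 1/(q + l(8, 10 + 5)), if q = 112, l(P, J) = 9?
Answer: 1/121 ≈ 0.0082645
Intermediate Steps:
1/(q + l(8, 10 + 5)) = 1/(112 + 9) = 1/121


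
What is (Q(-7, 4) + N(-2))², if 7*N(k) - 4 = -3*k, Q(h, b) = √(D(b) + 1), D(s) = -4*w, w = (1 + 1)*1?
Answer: -243/49 + 20*I*√7/7 ≈ -4.9592 + 7.5593*I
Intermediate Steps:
w = 2 (w = 2*1 = 2)
D(s) = -8 (D(s) = -4*2 = -8)
Q(h, b) = I*√7 (Q(h, b) = √(-8 + 1) = √(-7) = I*√7)
N(k) = 4/7 - 3*k/7 (N(k) = 4/7 + (-3*k)/7 = 4/7 - 3*k/7)
(Q(-7, 4) + N(-2))² = (I*√7 + (4/7 - 3/7*(-2)))² = (I*√7 + (4/7 + 6/7))² = (I*√7 + 10/7)² = (10/7 + I*√7)²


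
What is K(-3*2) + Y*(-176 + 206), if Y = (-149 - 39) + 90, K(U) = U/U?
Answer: -2939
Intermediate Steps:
K(U) = 1
Y = -98 (Y = -188 + 90 = -98)
K(-3*2) + Y*(-176 + 206) = 1 - 98*(-176 + 206) = 1 - 98*30 = 1 - 2940 = -2939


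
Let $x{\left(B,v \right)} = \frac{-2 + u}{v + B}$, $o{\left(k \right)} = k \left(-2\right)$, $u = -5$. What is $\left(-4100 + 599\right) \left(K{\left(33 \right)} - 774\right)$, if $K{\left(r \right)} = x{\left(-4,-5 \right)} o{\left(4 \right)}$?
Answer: $2731558$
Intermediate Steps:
$o{\left(k \right)} = - 2 k$
$x{\left(B,v \right)} = - \frac{7}{B + v}$ ($x{\left(B,v \right)} = \frac{-2 - 5}{v + B} = - \frac{7}{B + v}$)
$K{\left(r \right)} = - \frac{56}{9}$ ($K{\left(r \right)} = - \frac{7}{-4 - 5} \left(\left(-2\right) 4\right) = - \frac{7}{-9} \left(-8\right) = \left(-7\right) \left(- \frac{1}{9}\right) \left(-8\right) = \frac{7}{9} \left(-8\right) = - \frac{56}{9}$)
$\left(-4100 + 599\right) \left(K{\left(33 \right)} - 774\right) = \left(-4100 + 599\right) \left(- \frac{56}{9} - 774\right) = \left(-3501\right) \left(- \frac{7022}{9}\right) = 2731558$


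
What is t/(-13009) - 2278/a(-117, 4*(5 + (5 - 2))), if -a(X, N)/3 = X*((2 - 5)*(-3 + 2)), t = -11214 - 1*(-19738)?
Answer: -38610274/13698477 ≈ -2.8186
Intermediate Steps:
t = 8524 (t = -11214 + 19738 = 8524)
a(X, N) = -9*X (a(X, N) = -3*X*(2 - 5)*(-3 + 2) = -3*X*(-3*(-1)) = -3*X*3 = -9*X)
t/(-13009) - 2278/a(-117, 4*(5 + (5 - 2))) = 8524/(-13009) - 2278/((-9*(-117))) = 8524*(-1/13009) - 2278/1053 = -8524/13009 - 2278*1/1053 = -8524/13009 - 2278/1053 = -38610274/13698477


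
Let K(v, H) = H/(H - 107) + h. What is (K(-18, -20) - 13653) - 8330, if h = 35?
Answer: -2787376/127 ≈ -21948.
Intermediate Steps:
K(v, H) = 35 + H/(-107 + H) (K(v, H) = H/(H - 107) + 35 = H/(-107 + H) + 35 = 35 + H/(-107 + H))
(K(-18, -20) - 13653) - 8330 = ((-3745 + 36*(-20))/(-107 - 20) - 13653) - 8330 = ((-3745 - 720)/(-127) - 13653) - 8330 = (-1/127*(-4465) - 13653) - 8330 = (4465/127 - 13653) - 8330 = -1729466/127 - 8330 = -2787376/127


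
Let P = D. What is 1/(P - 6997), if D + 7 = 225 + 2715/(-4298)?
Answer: -4298/29138857 ≈ -0.00014750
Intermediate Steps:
D = 934249/4298 (D = -7 + (225 + 2715/(-4298)) = -7 + (225 + 2715*(-1/4298)) = -7 + (225 - 2715/4298) = -7 + 964335/4298 = 934249/4298 ≈ 217.37)
P = 934249/4298 ≈ 217.37
1/(P - 6997) = 1/(934249/4298 - 6997) = 1/(-29138857/4298) = -4298/29138857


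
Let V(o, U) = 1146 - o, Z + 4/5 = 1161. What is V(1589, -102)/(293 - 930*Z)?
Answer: 443/1078693 ≈ 0.00041068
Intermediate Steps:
Z = 5801/5 (Z = -⅘ + 1161 = 5801/5 ≈ 1160.2)
V(1589, -102)/(293 - 930*Z) = (1146 - 1*1589)/(293 - 930*5801/5) = (1146 - 1589)/(293 - 1078986) = -443/(-1078693) = -443*(-1/1078693) = 443/1078693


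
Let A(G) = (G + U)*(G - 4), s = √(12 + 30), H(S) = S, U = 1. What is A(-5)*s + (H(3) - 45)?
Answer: -42 + 36*√42 ≈ 191.31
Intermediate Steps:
s = √42 ≈ 6.4807
A(G) = (1 + G)*(-4 + G) (A(G) = (G + 1)*(G - 4) = (1 + G)*(-4 + G))
A(-5)*s + (H(3) - 45) = (-4 + (-5)² - 3*(-5))*√42 + (3 - 45) = (-4 + 25 + 15)*√42 - 42 = 36*√42 - 42 = -42 + 36*√42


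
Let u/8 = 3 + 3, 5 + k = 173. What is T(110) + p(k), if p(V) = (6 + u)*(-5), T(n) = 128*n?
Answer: 13810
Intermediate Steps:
k = 168 (k = -5 + 173 = 168)
u = 48 (u = 8*(3 + 3) = 8*6 = 48)
p(V) = -270 (p(V) = (6 + 48)*(-5) = 54*(-5) = -270)
T(110) + p(k) = 128*110 - 270 = 14080 - 270 = 13810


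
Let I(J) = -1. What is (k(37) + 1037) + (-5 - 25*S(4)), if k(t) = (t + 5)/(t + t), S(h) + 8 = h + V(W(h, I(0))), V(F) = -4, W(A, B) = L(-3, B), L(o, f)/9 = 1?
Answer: 45605/37 ≈ 1232.6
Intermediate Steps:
L(o, f) = 9 (L(o, f) = 9*1 = 9)
W(A, B) = 9
S(h) = -12 + h (S(h) = -8 + (h - 4) = -8 + (-4 + h) = -12 + h)
k(t) = (5 + t)/(2*t) (k(t) = (5 + t)/((2*t)) = (5 + t)*(1/(2*t)) = (5 + t)/(2*t))
(k(37) + 1037) + (-5 - 25*S(4)) = ((1/2)*(5 + 37)/37 + 1037) + (-5 - 25*(-12 + 4)) = ((1/2)*(1/37)*42 + 1037) + (-5 - 25*(-8)) = (21/37 + 1037) + (-5 + 200) = 38390/37 + 195 = 45605/37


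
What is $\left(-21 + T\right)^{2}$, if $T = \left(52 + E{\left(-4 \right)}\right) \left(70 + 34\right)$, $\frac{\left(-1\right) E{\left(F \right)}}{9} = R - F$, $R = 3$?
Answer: $1357225$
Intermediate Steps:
$E{\left(F \right)} = -27 + 9 F$ ($E{\left(F \right)} = - 9 \left(3 - F\right) = -27 + 9 F$)
$T = -1144$ ($T = \left(52 + \left(-27 + 9 \left(-4\right)\right)\right) \left(70 + 34\right) = \left(52 - 63\right) 104 = \left(-11\right) 104 = -1144$)
$\left(-21 + T\right)^{2} = \left(-21 - 1144\right)^{2} = \left(-1165\right)^{2} = 1357225$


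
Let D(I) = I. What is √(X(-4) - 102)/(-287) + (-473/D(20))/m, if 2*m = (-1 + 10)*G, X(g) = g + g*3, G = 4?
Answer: -473/360 - I*√118/287 ≈ -1.3139 - 0.037849*I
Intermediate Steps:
X(g) = 4*g (X(g) = g + 3*g = 4*g)
m = 18 (m = ((-1 + 10)*4)/2 = (9*4)/2 = (½)*36 = 18)
√(X(-4) - 102)/(-287) + (-473/D(20))/m = √(4*(-4) - 102)/(-287) - 473/20/18 = √(-16 - 102)*(-1/287) - 473*1/20*(1/18) = √(-118)*(-1/287) - 473/20*1/18 = (I*√118)*(-1/287) - 473/360 = -I*√118/287 - 473/360 = -473/360 - I*√118/287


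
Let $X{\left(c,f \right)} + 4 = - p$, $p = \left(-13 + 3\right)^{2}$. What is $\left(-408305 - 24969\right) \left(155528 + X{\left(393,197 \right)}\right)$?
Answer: $-67341178176$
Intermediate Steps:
$p = 100$ ($p = \left(-10\right)^{2} = 100$)
$X{\left(c,f \right)} = -104$ ($X{\left(c,f \right)} = -4 - 100 = -104$)
$\left(-408305 - 24969\right) \left(155528 + X{\left(393,197 \right)}\right) = \left(-408305 - 24969\right) \left(155528 - 104\right) = \left(-433274\right) 155424 = -67341178176$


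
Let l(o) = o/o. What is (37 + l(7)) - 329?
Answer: -291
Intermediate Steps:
l(o) = 1
(37 + l(7)) - 329 = (37 + 1) - 329 = 38 - 329 = -291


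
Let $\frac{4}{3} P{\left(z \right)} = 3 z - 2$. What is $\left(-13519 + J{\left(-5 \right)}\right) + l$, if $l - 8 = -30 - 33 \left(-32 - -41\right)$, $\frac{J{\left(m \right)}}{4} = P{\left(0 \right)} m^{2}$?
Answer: $-13988$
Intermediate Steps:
$P{\left(z \right)} = - \frac{3}{2} + \frac{9 z}{4}$ ($P{\left(z \right)} = \frac{3 \left(3 z - 2\right)}{4} = \frac{3 \left(-2 + 3 z\right)}{4} = - \frac{3}{2} + \frac{9 z}{4}$)
$J{\left(m \right)} = - 6 m^{2}$ ($J{\left(m \right)} = 4 \left(- \frac{3}{2} + \frac{9}{4} \cdot 0\right) m^{2} = 4 \left(- \frac{3}{2} + 0\right) m^{2} = 4 \left(- \frac{3 m^{2}}{2}\right) = - 6 m^{2}$)
$l = -319$ ($l = 8 - \left(30 + 33 \left(-32 - -41\right)\right) = 8 - \left(30 + 33 \left(-32 + 41\right)\right) = 8 - 327 = -319$)
$\left(-13519 + J{\left(-5 \right)}\right) + l = \left(-13519 - 6 \left(-5\right)^{2}\right) - 319 = \left(-13519 - 150\right) - 319 = -13669 - 319 = -13988$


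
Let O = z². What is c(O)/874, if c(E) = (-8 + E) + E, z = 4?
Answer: 12/437 ≈ 0.027460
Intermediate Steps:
O = 16 (O = 4² = 16)
c(E) = -8 + 2*E
c(O)/874 = (-8 + 2*16)/874 = (-8 + 32)*(1/874) = 24*(1/874) = 12/437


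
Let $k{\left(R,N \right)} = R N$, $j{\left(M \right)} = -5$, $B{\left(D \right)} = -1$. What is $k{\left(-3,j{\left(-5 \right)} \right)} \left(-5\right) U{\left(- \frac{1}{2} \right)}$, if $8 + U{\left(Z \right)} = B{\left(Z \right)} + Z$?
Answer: $\frac{1425}{2} \approx 712.5$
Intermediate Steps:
$k{\left(R,N \right)} = N R$
$U{\left(Z \right)} = -9 + Z$ ($U{\left(Z \right)} = -8 + \left(-1 + Z\right) = -9 + Z$)
$k{\left(-3,j{\left(-5 \right)} \right)} \left(-5\right) U{\left(- \frac{1}{2} \right)} = \left(-5\right) \left(-3\right) \left(-5\right) \left(-9 - \frac{1}{2}\right) = 15 \left(-5\right) \left(-9 - \frac{1}{2}\right) = - 75 \left(-9 - \frac{1}{2}\right) = \left(-75\right) \left(- \frac{19}{2}\right) = \frac{1425}{2}$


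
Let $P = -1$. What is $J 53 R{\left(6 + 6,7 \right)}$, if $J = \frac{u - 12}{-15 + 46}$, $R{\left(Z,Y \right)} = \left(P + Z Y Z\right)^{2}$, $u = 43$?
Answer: $53744597$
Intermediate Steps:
$R{\left(Z,Y \right)} = \left(-1 + Y Z^{2}\right)^{2}$ ($R{\left(Z,Y \right)} = \left(-1 + Z Y Z\right)^{2} = \left(-1 + Y Z Z\right)^{2} = \left(-1 + Y Z^{2}\right)^{2}$)
$J = 1$ ($J = \frac{43 - 12}{-15 + 46} = \frac{31}{31} = 31 \cdot \frac{1}{31} = 1$)
$J 53 R{\left(6 + 6,7 \right)} = 1 \cdot 53 \left(-1 + 7 \left(6 + 6\right)^{2}\right)^{2} = 53 \left(-1 + 7 \cdot 12^{2}\right)^{2} = 53 \left(-1 + 7 \cdot 144\right)^{2} = 53 \left(-1 + 1008\right)^{2} = 53 \cdot 1007^{2} = 53 \cdot 1014049 = 53744597$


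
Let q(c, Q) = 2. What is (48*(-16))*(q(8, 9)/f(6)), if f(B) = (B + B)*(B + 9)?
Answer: -128/15 ≈ -8.5333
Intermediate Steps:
f(B) = 2*B*(9 + B) (f(B) = (2*B)*(9 + B) = 2*B*(9 + B))
(48*(-16))*(q(8, 9)/f(6)) = (48*(-16))*(2/((2*6*(9 + 6)))) = -1536/(2*6*15) = -1536/180 = -768*1/90 = -128/15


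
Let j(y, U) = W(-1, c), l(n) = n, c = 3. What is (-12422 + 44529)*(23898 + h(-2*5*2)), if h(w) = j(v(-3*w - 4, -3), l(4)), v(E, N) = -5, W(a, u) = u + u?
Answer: 767485728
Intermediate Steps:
W(a, u) = 2*u
j(y, U) = 6 (j(y, U) = 2*3 = 6)
h(w) = 6
(-12422 + 44529)*(23898 + h(-2*5*2)) = (-12422 + 44529)*(23898 + 6) = 32107*23904 = 767485728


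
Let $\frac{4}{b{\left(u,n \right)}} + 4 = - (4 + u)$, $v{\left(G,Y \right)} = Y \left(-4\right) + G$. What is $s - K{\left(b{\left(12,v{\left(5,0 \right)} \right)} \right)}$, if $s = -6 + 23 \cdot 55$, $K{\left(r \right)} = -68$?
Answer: $1327$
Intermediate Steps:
$v{\left(G,Y \right)} = G - 4 Y$ ($v{\left(G,Y \right)} = - 4 Y + G = G - 4 Y$)
$b{\left(u,n \right)} = \frac{4}{-8 - u}$ ($b{\left(u,n \right)} = \frac{4}{-4 - \left(4 + u\right)} = \frac{4}{-8 - u}$)
$s = 1259$ ($s = -6 + 1265 = 1259$)
$s - K{\left(b{\left(12,v{\left(5,0 \right)} \right)} \right)} = 1259 - -68 = 1259 + 68 = 1327$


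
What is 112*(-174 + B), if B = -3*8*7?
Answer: -38304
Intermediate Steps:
B = -168 (B = -24*7 = -168)
112*(-174 + B) = 112*(-174 - 168) = 112*(-342) = -38304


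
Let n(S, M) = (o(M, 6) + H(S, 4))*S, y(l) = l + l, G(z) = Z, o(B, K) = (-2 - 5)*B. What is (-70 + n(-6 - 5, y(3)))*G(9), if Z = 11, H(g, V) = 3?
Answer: 3949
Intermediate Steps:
o(B, K) = -7*B
G(z) = 11
y(l) = 2*l
n(S, M) = S*(3 - 7*M) (n(S, M) = (-7*M + 3)*S = (3 - 7*M)*S = S*(3 - 7*M))
(-70 + n(-6 - 5, y(3)))*G(9) = (-70 + (-6 - 5)*(3 - 14*3))*11 = (-70 - 11*(3 - 7*6))*11 = (-70 - 11*(3 - 42))*11 = (-70 - 11*(-39))*11 = (-70 + 429)*11 = 359*11 = 3949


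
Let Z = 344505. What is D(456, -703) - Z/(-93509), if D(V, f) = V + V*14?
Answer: 639946065/93509 ≈ 6843.7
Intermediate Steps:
D(V, f) = 15*V (D(V, f) = V + 14*V = 15*V)
D(456, -703) - Z/(-93509) = 15*456 - 344505/(-93509) = 6840 - 344505*(-1)/93509 = 6840 - 1*(-344505/93509) = 6840 + 344505/93509 = 639946065/93509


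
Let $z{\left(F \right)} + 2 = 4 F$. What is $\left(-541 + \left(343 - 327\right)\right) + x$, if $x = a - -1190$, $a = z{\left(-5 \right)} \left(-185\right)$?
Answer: $4735$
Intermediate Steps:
$z{\left(F \right)} = -2 + 4 F$
$a = 4070$ ($a = \left(-2 + 4 \left(-5\right)\right) \left(-185\right) = \left(-2 - 20\right) \left(-185\right) = \left(-22\right) \left(-185\right) = 4070$)
$x = 5260$ ($x = 4070 - -1190 = 4070 + 1190 = 5260$)
$\left(-541 + \left(343 - 327\right)\right) + x = \left(-541 + \left(343 - 327\right)\right) + 5260 = \left(-541 + 16\right) + 5260 = -525 + 5260 = 4735$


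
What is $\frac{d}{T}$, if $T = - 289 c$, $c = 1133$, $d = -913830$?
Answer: $\frac{913830}{327437} \approx 2.7909$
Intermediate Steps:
$T = -327437$ ($T = \left(-289\right) 1133 = -327437$)
$\frac{d}{T} = - \frac{913830}{-327437} = \left(-913830\right) \left(- \frac{1}{327437}\right) = \frac{913830}{327437}$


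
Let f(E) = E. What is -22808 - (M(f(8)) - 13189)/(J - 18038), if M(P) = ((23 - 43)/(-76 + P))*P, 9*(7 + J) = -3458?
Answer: -64313073725/2819671 ≈ -22809.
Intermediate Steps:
J = -3521/9 (J = -7 + (1/9)*(-3458) = -7 - 3458/9 = -3521/9 ≈ -391.22)
M(P) = -20*P/(-76 + P) (M(P) = (-20/(-76 + P))*P = -20*P/(-76 + P))
-22808 - (M(f(8)) - 13189)/(J - 18038) = -22808 - (-20*8/(-76 + 8) - 13189)/(-3521/9 - 18038) = -22808 - (-20*8/(-68) - 13189)/(-165863/9) = -22808 - (-20*8*(-1/68) - 13189)*(-9)/165863 = -22808 - (40/17 - 13189)*(-9)/165863 = -22808 - (-224173)*(-9)/(17*165863) = -22808 - 1*2017557/2819671 = -22808 - 2017557/2819671 = -64313073725/2819671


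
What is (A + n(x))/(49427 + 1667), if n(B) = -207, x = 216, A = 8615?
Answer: 4204/25547 ≈ 0.16456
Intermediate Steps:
(A + n(x))/(49427 + 1667) = (8615 - 207)/(49427 + 1667) = 8408/51094 = 8408*(1/51094) = 4204/25547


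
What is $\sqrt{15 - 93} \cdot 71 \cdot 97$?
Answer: $6887 i \sqrt{78} \approx 60824.0 i$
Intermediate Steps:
$\sqrt{15 - 93} \cdot 71 \cdot 97 = \sqrt{-78} \cdot 71 \cdot 97 = i \sqrt{78} \cdot 71 \cdot 97 = 71 i \sqrt{78} \cdot 97 = 6887 i \sqrt{78}$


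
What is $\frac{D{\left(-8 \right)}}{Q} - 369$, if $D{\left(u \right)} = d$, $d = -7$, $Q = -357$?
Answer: $- \frac{18818}{51} \approx -368.98$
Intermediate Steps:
$D{\left(u \right)} = -7$
$\frac{D{\left(-8 \right)}}{Q} - 369 = - \frac{7}{-357} - 369 = \left(-7\right) \left(- \frac{1}{357}\right) - 369 = \frac{1}{51} - 369 = - \frac{18818}{51}$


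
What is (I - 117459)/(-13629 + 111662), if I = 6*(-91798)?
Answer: -668247/98033 ≈ -6.8166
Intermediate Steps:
I = -550788
(I - 117459)/(-13629 + 111662) = (-550788 - 117459)/(-13629 + 111662) = -668247/98033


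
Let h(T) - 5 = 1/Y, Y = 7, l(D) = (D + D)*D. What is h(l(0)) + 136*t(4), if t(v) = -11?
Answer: -10436/7 ≈ -1490.9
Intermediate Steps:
l(D) = 2*D**2 (l(D) = (2*D)*D = 2*D**2)
h(T) = 36/7 (h(T) = 5 + 1/7 = 36/7)
h(l(0)) + 136*t(4) = 36/7 + 136*(-11) = 36/7 - 1496 = -10436/7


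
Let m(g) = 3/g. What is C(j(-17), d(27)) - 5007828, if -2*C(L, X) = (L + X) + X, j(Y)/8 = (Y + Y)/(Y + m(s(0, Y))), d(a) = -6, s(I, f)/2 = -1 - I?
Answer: -185289686/37 ≈ -5.0078e+6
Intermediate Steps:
s(I, f) = -2 - 2*I (s(I, f) = 2*(-1 - I) = -2 - 2*I)
j(Y) = 16*Y/(-3/2 + Y) (j(Y) = 8*((Y + Y)/(Y + 3/(-2 - 2*0))) = 8*((2*Y)/(Y + 3/(-2 + 0))) = 8*((2*Y)/(Y + 3/(-2))) = 8*((2*Y)/(Y + 3*(-½))) = 8*((2*Y)/(Y - 3/2)) = 8*((2*Y)/(-3/2 + Y)) = 8*(2*Y/(-3/2 + Y)) = 16*Y/(-3/2 + Y))
C(L, X) = -X - L/2 (C(L, X) = -((L + X) + X)/2 = -(L + 2*X)/2 = -X - L/2)
C(j(-17), d(27)) - 5007828 = (-1*(-6) - 16*(-17)/(-3 + 2*(-17))) - 5007828 = (6 - 16*(-17)/(-3 - 34)) - 5007828 = (6 - 16*(-17)/(-37)) - 5007828 = (6 - 16*(-17)*(-1)/37) - 5007828 = (6 - ½*544/37) - 5007828 = (6 - 272/37) - 5007828 = -50/37 - 5007828 = -185289686/37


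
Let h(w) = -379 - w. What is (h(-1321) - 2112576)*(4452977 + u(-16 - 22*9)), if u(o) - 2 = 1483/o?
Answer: -1006126052995791/107 ≈ -9.4030e+12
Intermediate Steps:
u(o) = 2 + 1483/o
(h(-1321) - 2112576)*(4452977 + u(-16 - 22*9)) = ((-379 - 1*(-1321)) - 2112576)*(4452977 + (2 + 1483/(-16 - 22*9))) = ((-379 + 1321) - 2112576)*(4452977 + (2 + 1483/(-16 - 198))) = (942 - 2112576)*(4452977 + (2 + 1483/(-214))) = -2111634*(4452977 + (2 + 1483*(-1/214))) = -2111634*(4452977 + (2 - 1483/214)) = -2111634*(4452977 - 1055/214) = -2111634*952936023/214 = -1006126052995791/107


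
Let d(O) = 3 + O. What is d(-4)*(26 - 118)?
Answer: 92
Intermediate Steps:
d(-4)*(26 - 118) = (3 - 4)*(26 - 118) = -1*(-92) = 92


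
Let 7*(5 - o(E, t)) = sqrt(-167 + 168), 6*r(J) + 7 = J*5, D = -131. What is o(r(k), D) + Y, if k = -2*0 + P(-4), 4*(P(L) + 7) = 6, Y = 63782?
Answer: 446508/7 ≈ 63787.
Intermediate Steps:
P(L) = -11/2 (P(L) = -7 + (1/4)*6 = -7 + 3/2 = -11/2)
k = -11/2 (k = -2*0 - 11/2 = 0 - 11/2 = -11/2 ≈ -5.5000)
r(J) = -7/6 + 5*J/6 (r(J) = -7/6 + (J*5)/6 = -7/6 + (5*J)/6 = -7/6 + 5*J/6)
o(E, t) = 34/7 (o(E, t) = 5 - sqrt(-167 + 168)/7 = 5 - sqrt(1)/7 = 5 - 1/7*1 = 5 - 1/7 = 34/7)
o(r(k), D) + Y = 34/7 + 63782 = 446508/7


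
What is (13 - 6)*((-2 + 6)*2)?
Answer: 56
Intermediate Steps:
(13 - 6)*((-2 + 6)*2) = 7*(4*2) = 7*8 = 56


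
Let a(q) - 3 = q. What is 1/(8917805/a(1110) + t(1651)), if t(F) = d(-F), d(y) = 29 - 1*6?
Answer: 1113/8943404 ≈ 0.00012445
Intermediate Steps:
d(y) = 23 (d(y) = 29 - 6 = 23)
a(q) = 3 + q
t(F) = 23
1/(8917805/a(1110) + t(1651)) = 1/(8917805/(3 + 1110) + 23) = 1/(8917805/1113 + 23) = 1/(8943404/1113) = 1113/8943404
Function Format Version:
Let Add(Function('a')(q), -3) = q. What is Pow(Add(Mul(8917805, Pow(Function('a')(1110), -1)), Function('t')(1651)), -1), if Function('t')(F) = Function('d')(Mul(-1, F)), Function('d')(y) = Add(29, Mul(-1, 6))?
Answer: Rational(1113, 8943404) ≈ 0.00012445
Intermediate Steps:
Function('d')(y) = 23 (Function('d')(y) = Add(29, -6) = 23)
Function('a')(q) = Add(3, q)
Function('t')(F) = 23
Pow(Add(Mul(8917805, Pow(Function('a')(1110), -1)), Function('t')(1651)), -1) = Pow(Add(Mul(8917805, Pow(Add(3, 1110), -1)), 23), -1) = Pow(Add(Mul(8917805, Pow(1113, -1)), 23), -1) = Pow(Add(Mul(8917805, Rational(1, 1113)), 23), -1) = Pow(Add(Rational(8917805, 1113), 23), -1) = Pow(Rational(8943404, 1113), -1) = Rational(1113, 8943404)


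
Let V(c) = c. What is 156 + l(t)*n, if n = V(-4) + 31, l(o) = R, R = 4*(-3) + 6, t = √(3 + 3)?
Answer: -6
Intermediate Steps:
t = √6 ≈ 2.4495
R = -6 (R = -12 + 6 = -6)
l(o) = -6
n = 27 (n = -4 + 31 = 27)
156 + l(t)*n = 156 - 6*27 = 156 - 162 = -6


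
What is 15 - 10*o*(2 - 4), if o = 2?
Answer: 55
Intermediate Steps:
15 - 10*o*(2 - 4) = 15 - 20*(2 - 4) = 15 - 20*(-2) = 15 - 10*(-4) = 15 + 40 = 55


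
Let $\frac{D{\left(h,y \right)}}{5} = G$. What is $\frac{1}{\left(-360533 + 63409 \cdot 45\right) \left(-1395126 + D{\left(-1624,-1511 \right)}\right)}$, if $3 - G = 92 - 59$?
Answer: $- \frac{1}{3478244472672} \approx -2.875 \cdot 10^{-13}$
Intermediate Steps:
$G = -30$ ($G = 3 - \left(92 - 59\right) = 3 - 33 = -30$)
$D{\left(h,y \right)} = -150$ ($D{\left(h,y \right)} = 5 \left(-30\right) = -150$)
$\frac{1}{\left(-360533 + 63409 \cdot 45\right) \left(-1395126 + D{\left(-1624,-1511 \right)}\right)} = \frac{1}{\left(-360533 + 63409 \cdot 45\right) \left(-1395126 - 150\right)} = \frac{1}{\left(-360533 + 2853405\right) \left(-1395276\right)} = \frac{1}{2492872 \left(-1395276\right)} = \frac{1}{-3478244472672} = - \frac{1}{3478244472672}$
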